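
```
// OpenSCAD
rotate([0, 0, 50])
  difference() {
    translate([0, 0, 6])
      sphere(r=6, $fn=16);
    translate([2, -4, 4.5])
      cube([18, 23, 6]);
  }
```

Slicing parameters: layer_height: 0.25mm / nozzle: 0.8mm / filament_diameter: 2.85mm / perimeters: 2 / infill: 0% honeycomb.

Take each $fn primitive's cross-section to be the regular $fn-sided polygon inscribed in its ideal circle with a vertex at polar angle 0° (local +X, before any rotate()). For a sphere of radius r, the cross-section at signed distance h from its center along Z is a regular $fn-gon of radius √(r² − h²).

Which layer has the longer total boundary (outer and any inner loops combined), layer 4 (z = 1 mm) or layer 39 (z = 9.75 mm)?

layer 39 (z = 9.75 mm)

Layer 4 (z = 1): the r=6 sphere slices to a regular 16-gon of circumradius 3.317 (√(r²−h²) with h=5 from center) (perimeter = 2·16·3.317·sin(180°/16) = 20.71 mm); the cube at (2, -4) is not intersected at this z (z outside [4.5, 10.5]); Taking the first minus the rest: none of the subtracted shapes is present at this height, so the r=6 sphere is unchanged — boundary = 20.71 mm; (rotated 50° about Z; rotation is an isometry so areas/perimeters/island counts are preserved). So its perimeter = 20.71 mm. Layer 39 (z = 9.75): the r=6 sphere contributes a regular 16-gon of circumradius √(6²−3.75²) = 4.684 (perimeter = 2·16·4.684·sin(180°/16) = 29.24 mm); the cube at (2, -4) (footprint 18×23) is included at this height (perimeter 82.00 mm); After the difference (first − rest): starting from the r=6 sphere, the 18×23 cube at (2, -4) partially overlaps it — only the 15.63 mm² overlap (of its 414.00 mm²) is removed, clipping the outline — boundary = 27.58 mm; (rotated 50° about Z; rotation is an isometry so areas/perimeters/island counts are preserved). So its perimeter = 27.58 mm. Layer 39 is larger (27.58 vs 20.71 mm).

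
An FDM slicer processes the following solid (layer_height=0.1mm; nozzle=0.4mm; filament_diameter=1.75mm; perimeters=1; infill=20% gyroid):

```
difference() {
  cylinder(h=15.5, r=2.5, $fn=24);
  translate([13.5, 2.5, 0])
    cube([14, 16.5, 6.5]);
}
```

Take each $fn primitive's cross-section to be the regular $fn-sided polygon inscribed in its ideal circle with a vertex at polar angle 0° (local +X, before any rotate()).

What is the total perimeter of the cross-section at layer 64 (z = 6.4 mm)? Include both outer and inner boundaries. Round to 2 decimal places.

15.66 mm

At z = 6.4 mm: the r=2.5 cylinder gives a regular 24-gon of circumradius 2.5 (constant along its height) (perimeter = 2·24·2.500·sin(180°/24) = 15.66 mm); the 14×16.5 cube at (13.5, 2.5) contributes its full rectangle (perimeter 61.00 mm); Taking the first minus the rest: starting from the r=2.5 cylinder, the 14×16.5 cube at (13.5, 2.5) misses the remaining region (no effect) — boundary = 15.66 mm. Overall, the cross-section is a single solid region. Total boundary length (outer) = 15.66 mm.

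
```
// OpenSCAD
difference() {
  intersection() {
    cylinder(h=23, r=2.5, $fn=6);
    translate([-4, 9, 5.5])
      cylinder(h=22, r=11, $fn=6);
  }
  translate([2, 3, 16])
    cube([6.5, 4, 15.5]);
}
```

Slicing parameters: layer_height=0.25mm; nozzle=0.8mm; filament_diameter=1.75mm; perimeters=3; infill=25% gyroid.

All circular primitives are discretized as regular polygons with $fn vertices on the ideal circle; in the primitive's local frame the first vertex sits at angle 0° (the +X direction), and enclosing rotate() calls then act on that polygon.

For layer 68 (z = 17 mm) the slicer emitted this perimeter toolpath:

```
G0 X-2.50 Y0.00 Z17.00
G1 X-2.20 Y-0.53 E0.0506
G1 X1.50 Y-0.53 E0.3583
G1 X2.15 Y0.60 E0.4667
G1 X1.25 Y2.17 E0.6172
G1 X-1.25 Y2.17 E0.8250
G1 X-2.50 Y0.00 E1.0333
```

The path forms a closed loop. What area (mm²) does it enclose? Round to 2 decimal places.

10.05 mm²

Apply the shoelace formula to the sequence of (X, Y) vertices; enclosed area = 10.05 mm².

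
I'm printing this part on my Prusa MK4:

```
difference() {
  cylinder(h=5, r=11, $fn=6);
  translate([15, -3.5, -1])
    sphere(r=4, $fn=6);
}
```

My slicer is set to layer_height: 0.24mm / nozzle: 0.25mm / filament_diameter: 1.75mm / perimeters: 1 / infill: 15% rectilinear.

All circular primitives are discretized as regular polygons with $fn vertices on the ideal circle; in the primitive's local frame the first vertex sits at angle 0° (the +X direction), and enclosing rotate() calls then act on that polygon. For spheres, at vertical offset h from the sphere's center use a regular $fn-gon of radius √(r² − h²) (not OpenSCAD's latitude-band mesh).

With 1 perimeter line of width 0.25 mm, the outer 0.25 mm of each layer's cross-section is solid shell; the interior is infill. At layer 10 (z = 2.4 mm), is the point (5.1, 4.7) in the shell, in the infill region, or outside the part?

At z = 2.4 mm: the r=11 cylinder contributes a regular 6-gon of circumradius 11; the sphere at (15, -3.5): section is a regular 6-gon, circumradius = √(r²−h²) = √(4²−3.4²) = 2.107; Taking the first minus the rest: starting from the r=11 cylinder, the r=4 sphere at (15, -3.5) misses the remaining region (no effect) — 1 connected region. Overall, the cross-section is a single solid region. The nearest boundary edge runs (5.50, 9.53)→(11.00, 0.00); distance from the point to it = 2.76 mm. The point is inside the cross-section and 2.76 mm from the nearest boundary — more than the 0.25 mm shell width (1 × 0.25), so it's in the infill interior.

infill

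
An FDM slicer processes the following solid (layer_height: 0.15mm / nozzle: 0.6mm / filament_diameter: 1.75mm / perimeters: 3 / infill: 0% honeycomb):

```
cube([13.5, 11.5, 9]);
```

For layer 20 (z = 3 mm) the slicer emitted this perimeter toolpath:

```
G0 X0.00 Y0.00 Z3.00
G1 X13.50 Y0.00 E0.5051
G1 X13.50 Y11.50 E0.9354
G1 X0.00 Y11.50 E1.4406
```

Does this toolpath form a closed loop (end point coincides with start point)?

Start point (G0): (0.00, 0.00). End point (last G1): the path does not return to the start — open.

no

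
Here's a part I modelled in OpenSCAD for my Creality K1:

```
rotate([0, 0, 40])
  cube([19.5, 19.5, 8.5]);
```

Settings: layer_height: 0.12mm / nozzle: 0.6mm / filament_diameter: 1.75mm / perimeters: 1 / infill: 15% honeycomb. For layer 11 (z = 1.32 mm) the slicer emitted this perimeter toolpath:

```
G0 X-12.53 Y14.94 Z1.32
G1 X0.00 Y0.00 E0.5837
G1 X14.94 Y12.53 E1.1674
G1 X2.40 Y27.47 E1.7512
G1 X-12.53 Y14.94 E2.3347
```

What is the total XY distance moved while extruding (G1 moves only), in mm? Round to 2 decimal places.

77.99 mm

Sum the Euclidean lengths of each G1 segment: total = 77.99 mm.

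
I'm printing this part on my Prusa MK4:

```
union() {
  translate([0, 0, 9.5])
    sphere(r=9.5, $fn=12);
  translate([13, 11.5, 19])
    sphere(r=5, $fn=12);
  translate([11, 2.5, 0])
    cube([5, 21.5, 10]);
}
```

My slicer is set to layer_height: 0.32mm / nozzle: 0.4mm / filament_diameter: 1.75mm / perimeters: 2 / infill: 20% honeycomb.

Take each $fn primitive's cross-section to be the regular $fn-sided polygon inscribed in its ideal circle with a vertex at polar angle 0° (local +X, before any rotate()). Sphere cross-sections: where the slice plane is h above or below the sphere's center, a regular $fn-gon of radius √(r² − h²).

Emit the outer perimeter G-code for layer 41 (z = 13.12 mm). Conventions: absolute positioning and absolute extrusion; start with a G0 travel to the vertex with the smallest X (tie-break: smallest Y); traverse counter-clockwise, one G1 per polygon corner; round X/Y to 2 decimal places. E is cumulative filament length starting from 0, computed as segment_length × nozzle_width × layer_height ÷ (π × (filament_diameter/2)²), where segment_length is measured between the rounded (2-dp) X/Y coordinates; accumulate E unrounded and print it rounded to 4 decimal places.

G0 X-8.78 Y0.00 Z13.12
G1 X-7.61 Y-4.39 E0.2418
G1 X-4.39 Y-7.61 E0.4841
G1 X0.00 Y-8.78 E0.7259
G1 X4.39 Y-7.61 E0.9677
G1 X7.61 Y-4.39 E1.2100
G1 X8.78 Y0.00 E1.4518
G1 X7.61 Y4.39 E1.6935
G1 X4.39 Y7.61 E1.9359
G1 X0.00 Y8.78 E2.1776
G1 X-4.39 Y7.61 E2.4194
G1 X-7.61 Y4.39 E2.6618
G1 X-8.78 Y0.00 E2.9035

At z = 13.12 mm: the r=9.5 sphere contributes a regular 12-gon of circumradius √(9.5²−3.62²) = 8.783; the sphere at (13, 11.5) is absent (|z−center|=5.880 > r=5); the cube at (11, 2.5) does not reach this height (z outside [0, 10]); Combining (union): only the r=9.5 sphere is present, so the union is just that shape — 1 connected region. The outline is a single polygon with 12 vertices. Extrusion per mm of travel: 0.4 × 0.32 / (π × 0.875²) = 0.053216. Accumulating E over each segment gives final E = 2.9035.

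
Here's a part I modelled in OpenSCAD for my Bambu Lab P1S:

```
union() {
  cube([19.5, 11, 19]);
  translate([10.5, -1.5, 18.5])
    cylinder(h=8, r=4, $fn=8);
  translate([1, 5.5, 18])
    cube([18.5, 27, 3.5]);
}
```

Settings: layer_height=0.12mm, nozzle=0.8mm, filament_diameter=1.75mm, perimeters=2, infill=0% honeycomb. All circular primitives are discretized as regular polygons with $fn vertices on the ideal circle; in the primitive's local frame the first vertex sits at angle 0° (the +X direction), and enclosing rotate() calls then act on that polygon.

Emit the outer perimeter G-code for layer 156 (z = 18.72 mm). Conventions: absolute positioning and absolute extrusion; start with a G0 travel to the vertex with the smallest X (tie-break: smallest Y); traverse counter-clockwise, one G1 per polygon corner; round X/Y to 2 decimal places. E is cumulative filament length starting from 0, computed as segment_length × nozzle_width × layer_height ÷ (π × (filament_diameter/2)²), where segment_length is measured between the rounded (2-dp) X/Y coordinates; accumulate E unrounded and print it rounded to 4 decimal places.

G0 X0.00 Y0.00 Z18.72
G1 X7.12 Y0.00 E0.2842
G1 X6.50 Y-1.50 E0.3490
G1 X7.67 Y-4.33 E0.4712
G1 X10.50 Y-5.50 E0.5934
G1 X13.33 Y-4.33 E0.7156
G1 X14.50 Y-1.50 E0.8379
G1 X13.88 Y0.00 E0.9026
G1 X19.50 Y0.00 E1.1269
G1 X19.50 Y32.50 E2.4241
G1 X1.00 Y32.50 E3.1625
G1 X1.00 Y11.00 E4.0206
G1 X0.00 Y11.00 E4.0605
G1 X0.00 Y0.00 E4.4995

At z = 18.72 mm: the 19.5×11 cube contributes its full rectangle; the cylinder at (10.5, -1.5): section is a regular 8-gon, circumradius r=4; the 18.5×27 cube at (1, 5.5) contributes its full rectangle; Merging all regions: the regions partially overlap (shared area 113.31 mm²), so overlapping operands fuse into one piece — 1 connected region. The outline is a single polygon with 13 vertices. Extrusion per mm of travel: 0.8 × 0.12 / (π × 0.875²) = 0.039912. Accumulating E over each segment gives final E = 4.4995.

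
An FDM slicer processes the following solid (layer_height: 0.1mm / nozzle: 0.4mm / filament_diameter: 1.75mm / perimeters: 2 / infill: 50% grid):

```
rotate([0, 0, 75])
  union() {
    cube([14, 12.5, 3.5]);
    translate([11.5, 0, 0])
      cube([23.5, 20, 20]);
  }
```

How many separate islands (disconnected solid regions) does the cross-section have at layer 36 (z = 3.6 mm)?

At z = 3.6 mm: the cube is not intersected at this z (z outside [0, 3.5]); the cube at (11.5, 0) is present — its section is the full 23.5×20 rectangle; Merging all regions: only the 23.5×20 cube at (11.5, 0) is present, so the union is just that shape — 1 connected region; (whole slice rotated 75° about Z — lengths, areas and connectivity unchanged). Overall, the cross-section is a single solid region. Island count = 1.

1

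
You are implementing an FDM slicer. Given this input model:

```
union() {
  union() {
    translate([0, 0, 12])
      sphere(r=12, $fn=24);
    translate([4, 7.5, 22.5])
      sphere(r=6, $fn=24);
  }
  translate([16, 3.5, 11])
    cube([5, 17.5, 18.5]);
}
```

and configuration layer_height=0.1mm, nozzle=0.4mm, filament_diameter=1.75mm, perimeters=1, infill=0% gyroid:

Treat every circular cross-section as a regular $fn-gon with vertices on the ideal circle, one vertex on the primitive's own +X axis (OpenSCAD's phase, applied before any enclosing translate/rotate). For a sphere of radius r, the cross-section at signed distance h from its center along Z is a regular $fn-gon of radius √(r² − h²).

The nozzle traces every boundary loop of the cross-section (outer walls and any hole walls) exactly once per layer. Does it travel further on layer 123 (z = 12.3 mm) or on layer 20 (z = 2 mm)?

layer 123 (z = 12.3 mm)

Layer 123 (z = 12.3): the r=12 sphere contributes a regular 24-gon of circumradius √(12²−0.3²) = 11.996 (perimeter = 2·24·11.996·sin(180°/24) = 75.16 mm); the sphere at (4, 7.5) does not reach this height (|z−center|=10.200 > r=6); Combining (union): only the r=12 sphere is present, so the union is just that shape — boundary = 75.16 mm; the cube at (16, 3.5) is present — its section is the full 5×17.5 rectangle (perimeter 45.00 mm); Merging all regions: the 2 present regions are separate (no shared area or edge), so areas and boundary lengths simply add and each stays a separate island — boundary = 120.16 mm. So its perimeter = 120.16 mm. Layer 20 (z = 2): the r=12 sphere slices to a regular 24-gon of circumradius 6.633 (√(r²−h²) with h=10 from center) (perimeter = 2·24·6.633·sin(180°/24) = 41.56 mm); the sphere at (4, 7.5) is not intersected at this z (|z−center|=20.500 > r=6); Merging all regions: only the r=12 sphere is present, so the union is just that shape — boundary = 41.56 mm; the cube at (16, 3.5) does not reach this height (z outside [11, 29.5]); Combining (union): only the result so far is present, so the union is just that shape — boundary = 41.56 mm. So its perimeter = 41.56 mm. Layer 123 is larger (120.16 vs 41.56 mm).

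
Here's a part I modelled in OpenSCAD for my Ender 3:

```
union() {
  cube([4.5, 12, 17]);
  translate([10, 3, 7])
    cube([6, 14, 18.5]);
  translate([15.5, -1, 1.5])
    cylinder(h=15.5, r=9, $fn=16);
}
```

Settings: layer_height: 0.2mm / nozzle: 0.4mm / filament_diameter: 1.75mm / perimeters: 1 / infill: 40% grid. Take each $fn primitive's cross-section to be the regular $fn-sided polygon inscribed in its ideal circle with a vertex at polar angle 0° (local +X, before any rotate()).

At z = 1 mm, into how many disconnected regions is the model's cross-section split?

1

At z = 1 mm: the 4.5×12 cube contributes its full rectangle; the cube at (10, 3) is absent (z outside [7, 25.5]); the cylinder at (15.5, -1) is not intersected at this z (z outside [1.5, 17]); Combining (union): only the 4.5×12 cube is present, so the union is just that shape — 1 connected region. The result has 1 disconnected region.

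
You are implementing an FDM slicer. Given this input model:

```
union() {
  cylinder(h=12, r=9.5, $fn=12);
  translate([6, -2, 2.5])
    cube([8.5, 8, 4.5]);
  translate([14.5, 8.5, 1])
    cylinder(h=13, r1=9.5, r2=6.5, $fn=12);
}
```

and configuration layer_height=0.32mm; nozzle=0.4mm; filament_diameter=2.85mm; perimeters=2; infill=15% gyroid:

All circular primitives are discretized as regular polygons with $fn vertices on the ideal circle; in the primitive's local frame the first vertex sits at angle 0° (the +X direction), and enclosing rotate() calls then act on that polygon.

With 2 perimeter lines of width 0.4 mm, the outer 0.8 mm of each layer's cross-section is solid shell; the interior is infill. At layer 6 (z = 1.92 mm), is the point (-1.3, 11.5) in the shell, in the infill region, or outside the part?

At z = 1.92 mm: the r=9.5 cylinder contributes a regular 12-gon of circumradius 9.5; the cube at (6, -2) is not intersected at this z (z outside [2.5, 7]); the cone at (14.5, 8.5): at t=0.071 of its height the radius interpolates to r₁+(r₂−r₁)t = 9.288, giving a regular 12-gon of that circumradius; Taking the union: the regions partially overlap (shared area 7.32 mm²), so overlapping operands fuse into one piece — 1 connected region. Overall, the cross-section is a single solid region. The nearest boundary edge runs (-4.75, 8.23)→(0.00, 9.50); distance from the point to it = 2.27 mm. The point is not inside any of the regions above, so it lies outside the cross-section (2.27 mm from the nearest boundary).

outside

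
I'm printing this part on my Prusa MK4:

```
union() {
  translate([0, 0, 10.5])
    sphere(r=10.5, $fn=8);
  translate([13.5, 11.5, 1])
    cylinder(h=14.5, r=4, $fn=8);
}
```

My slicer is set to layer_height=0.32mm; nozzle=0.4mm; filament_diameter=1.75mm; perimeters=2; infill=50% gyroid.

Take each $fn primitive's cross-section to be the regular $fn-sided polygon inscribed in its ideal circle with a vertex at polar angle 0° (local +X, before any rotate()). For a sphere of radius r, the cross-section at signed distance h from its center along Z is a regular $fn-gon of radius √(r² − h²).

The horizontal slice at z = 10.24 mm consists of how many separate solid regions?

At z = 10.24 mm: the r=10.5 sphere contributes a regular 8-gon of circumradius √(10.5²−0.26²) = 10.497; the cylinder at (13.5, 11.5): section is a regular 8-gon, circumradius r=4; Combining (union): the 2 present regions are separate (no shared area or edge), so areas and boundary lengths simply add and each stays a separate island — 2 connected regions. The result has 2 disconnected regions.

2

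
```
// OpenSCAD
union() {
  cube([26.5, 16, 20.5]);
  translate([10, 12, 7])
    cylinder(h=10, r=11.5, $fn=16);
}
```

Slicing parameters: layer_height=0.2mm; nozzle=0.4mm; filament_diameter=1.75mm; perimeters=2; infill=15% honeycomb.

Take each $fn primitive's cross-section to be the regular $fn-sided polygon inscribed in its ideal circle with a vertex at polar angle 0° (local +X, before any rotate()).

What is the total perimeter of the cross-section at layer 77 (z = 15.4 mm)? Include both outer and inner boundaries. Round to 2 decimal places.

92.39 mm

At z = 15.4 mm: the 26.5×16 cube contributes its full rectangle (perimeter 85.00 mm); the r=11.5 cylinder at (10, 12) gives a regular 16-gon of circumradius 11.5 (constant along its height) (perimeter = 2·16·11.500·sin(180°/16) = 71.79 mm); Combining (union): the regions partially overlap (shared area 281.88 mm²), so the edge portions inside another operand are dropped and the merged outline is re-measured after clipping — boundary = 92.39 mm. Overall, the cross-section is a single solid region. Total boundary length (outer) = 92.39 mm.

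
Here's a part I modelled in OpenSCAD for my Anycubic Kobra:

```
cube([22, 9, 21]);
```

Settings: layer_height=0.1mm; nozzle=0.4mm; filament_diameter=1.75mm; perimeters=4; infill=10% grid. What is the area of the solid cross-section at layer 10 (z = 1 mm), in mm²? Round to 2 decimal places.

198.00 mm²

At z = 1 mm: the 22×9 cube contributes its full rectangle (area 198.00 mm²). Overall, the cross-section is a single solid region. Net area = 198.00 mm².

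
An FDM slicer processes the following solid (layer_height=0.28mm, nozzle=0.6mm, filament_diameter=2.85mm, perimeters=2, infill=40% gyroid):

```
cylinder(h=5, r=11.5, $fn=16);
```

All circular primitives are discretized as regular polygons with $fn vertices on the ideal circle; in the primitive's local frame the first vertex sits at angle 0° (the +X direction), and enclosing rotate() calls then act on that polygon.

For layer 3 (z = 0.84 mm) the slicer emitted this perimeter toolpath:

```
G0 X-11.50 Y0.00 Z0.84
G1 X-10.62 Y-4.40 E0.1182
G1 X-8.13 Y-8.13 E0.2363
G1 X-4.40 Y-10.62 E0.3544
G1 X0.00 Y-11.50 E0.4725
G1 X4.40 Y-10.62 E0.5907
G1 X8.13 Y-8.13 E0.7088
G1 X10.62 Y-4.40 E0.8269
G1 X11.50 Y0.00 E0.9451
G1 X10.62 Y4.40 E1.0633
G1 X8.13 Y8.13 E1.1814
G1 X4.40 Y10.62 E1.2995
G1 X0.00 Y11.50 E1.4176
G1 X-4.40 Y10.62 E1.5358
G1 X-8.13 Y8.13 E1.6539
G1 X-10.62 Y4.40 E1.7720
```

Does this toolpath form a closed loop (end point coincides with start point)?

no

Start point (G0): (-11.50, 0.00). End point (last G1): the path does not return to the start — open.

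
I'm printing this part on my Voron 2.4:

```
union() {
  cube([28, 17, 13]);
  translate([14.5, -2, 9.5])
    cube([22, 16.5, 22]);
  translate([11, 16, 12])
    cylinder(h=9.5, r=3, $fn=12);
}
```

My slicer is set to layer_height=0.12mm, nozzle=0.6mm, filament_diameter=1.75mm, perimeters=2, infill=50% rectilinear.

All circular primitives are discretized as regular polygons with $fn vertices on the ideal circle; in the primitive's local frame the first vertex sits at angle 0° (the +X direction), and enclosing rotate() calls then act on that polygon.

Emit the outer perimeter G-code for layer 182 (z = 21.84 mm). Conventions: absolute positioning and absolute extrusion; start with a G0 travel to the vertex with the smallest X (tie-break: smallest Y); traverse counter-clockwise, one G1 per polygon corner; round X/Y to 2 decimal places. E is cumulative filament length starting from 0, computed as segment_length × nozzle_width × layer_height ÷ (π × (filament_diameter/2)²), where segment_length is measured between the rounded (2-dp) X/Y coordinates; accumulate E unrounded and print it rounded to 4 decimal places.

At z = 21.84 mm: the cube does not reach this height (z outside [0, 13]); the cube at (14.5, -2) (footprint 22×16.5) is included at this height; the cylinder at (11, 16) does not reach this height (z outside [12, 21.5]); Combining (union): only the 22×16.5 cube at (14.5, -2) is present, so the union is just that shape — 1 connected region. The outline is a single polygon with 4 vertices. Extrusion per mm of travel: 0.6 × 0.12 / (π × 0.875²) = 0.029934. Accumulating E over each segment gives final E = 2.3049.

G0 X14.50 Y-2.00 Z21.84
G1 X36.50 Y-2.00 E0.6586
G1 X36.50 Y14.50 E1.1525
G1 X14.50 Y14.50 E1.8110
G1 X14.50 Y-2.00 E2.3049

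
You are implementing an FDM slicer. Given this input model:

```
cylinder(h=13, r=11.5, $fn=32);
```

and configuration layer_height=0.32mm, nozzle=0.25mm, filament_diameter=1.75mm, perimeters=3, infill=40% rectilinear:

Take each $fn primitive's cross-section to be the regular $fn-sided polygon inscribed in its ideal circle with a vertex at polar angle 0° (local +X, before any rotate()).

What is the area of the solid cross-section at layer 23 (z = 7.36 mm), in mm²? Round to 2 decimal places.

At z = 7.36 mm: the r=11.5 cylinder contributes a regular 32-gon of circumradius 11.5 (area = (32/2)·11.500²·sin(360°/32) = 412.81 mm²). Overall, the cross-section is a single solid region. Net area = 412.81 mm².

412.81 mm²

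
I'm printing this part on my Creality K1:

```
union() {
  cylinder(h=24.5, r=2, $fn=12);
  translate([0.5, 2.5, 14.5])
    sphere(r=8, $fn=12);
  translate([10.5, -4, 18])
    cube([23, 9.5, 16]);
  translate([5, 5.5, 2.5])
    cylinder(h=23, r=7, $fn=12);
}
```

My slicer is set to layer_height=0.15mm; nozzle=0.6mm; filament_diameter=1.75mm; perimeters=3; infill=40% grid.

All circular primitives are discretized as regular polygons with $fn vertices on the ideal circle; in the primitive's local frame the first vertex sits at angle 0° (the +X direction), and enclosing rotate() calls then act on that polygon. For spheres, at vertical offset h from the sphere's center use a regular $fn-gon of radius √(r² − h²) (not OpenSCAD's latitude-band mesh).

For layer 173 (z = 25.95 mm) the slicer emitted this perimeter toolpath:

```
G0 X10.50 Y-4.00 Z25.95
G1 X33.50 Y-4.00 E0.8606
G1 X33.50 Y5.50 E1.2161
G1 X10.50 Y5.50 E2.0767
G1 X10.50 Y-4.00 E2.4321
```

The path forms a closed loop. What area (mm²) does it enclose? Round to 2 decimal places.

218.50 mm²

Apply the shoelace formula to the sequence of (X, Y) vertices; enclosed area = 218.50 mm².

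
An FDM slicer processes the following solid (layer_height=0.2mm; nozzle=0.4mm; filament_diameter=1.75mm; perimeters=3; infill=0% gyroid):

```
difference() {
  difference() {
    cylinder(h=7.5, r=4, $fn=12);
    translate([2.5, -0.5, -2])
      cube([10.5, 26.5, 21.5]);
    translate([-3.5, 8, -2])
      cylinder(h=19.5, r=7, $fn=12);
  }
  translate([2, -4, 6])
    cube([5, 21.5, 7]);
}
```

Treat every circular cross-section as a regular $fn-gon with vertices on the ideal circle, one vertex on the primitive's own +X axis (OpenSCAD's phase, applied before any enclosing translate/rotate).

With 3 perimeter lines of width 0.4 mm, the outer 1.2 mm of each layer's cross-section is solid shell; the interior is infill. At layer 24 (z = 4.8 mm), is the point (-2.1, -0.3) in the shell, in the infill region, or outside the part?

At z = 4.8 mm: the cylinder: section is a regular 12-gon, circumradius r=4; the cube at (2.5, -0.5) (footprint 10.5×26.5) is included at this height; the cylinder at (-3.5, 8): section is a regular 12-gon, circumradius r=7; Taking the first minus the rest: starting from the r=4 cylinder, the 10.5×26.5 cube at (2.5, -0.5) partially overlaps it — only the 3.65 mm² overlap (of its 278.25 mm²) is removed, clipping the outline; the r=7 cylinder at (-3.5, 8) partially overlaps it — only the 8.16 mm² overlap (of its 147.00 mm²) is removed, clipping the outline — 1 connected region; the cube at (2, -4) is not intersected at this z (z outside [6, 13]); After the difference (first − rest): none of the subtracted shapes is present at this height, so the result so far is unchanged — 1 connected region. Overall, the cross-section is a single solid region. The nearest boundary edge runs (-3.50, 1.00)→(0.00, 1.94); distance from the point to it = 1.62 mm. The point is inside the cross-section and 1.62 mm from the nearest boundary — more than the 1.2 mm shell width (3 × 0.4), so it's in the infill interior.

infill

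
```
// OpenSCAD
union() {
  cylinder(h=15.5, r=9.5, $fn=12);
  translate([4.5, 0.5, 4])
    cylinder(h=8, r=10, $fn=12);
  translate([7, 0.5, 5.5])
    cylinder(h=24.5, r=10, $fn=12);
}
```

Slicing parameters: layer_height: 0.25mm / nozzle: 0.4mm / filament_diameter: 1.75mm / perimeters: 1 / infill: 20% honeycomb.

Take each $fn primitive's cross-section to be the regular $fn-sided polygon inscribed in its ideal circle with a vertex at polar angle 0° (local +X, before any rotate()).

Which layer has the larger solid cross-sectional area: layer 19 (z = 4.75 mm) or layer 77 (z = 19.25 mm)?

Layer 19 (z = 4.75): the cylinder: section is a regular 12-gon, circumradius r=9.5 (area = (12/2)·9.500²·sin(360°/12) = 270.75 mm²); the r=10 cylinder at (4.5, 0.5) gives a regular 12-gon of circumradius 10 (constant along its height) (area = (12/2)·10.000²·sin(360°/12) = 300.00 mm²); the cylinder at (7, 0.5) is not intersected at this z (z outside [5.5, 30]); Taking the union: the regions partially overlap — summed areas 570.75 mm² minus the doubly-counted overlap 199.40 mm² gives 371.35 mm² — area = 371.35 mm². So its area = 371.35 mm². Layer 77 (z = 19.25): the cylinder is not intersected at this z (z outside [0, 15.5]); the cylinder at (4.5, 0.5) does not reach this height (z outside [4, 12]); the r=10 cylinder at (7, 0.5) contributes a regular 12-gon of circumradius 10 (area = (12/2)·10.000²·sin(360°/12) = 300.00 mm²); Merging all regions: only the r=10 cylinder at (7, 0.5) is present, so the union is just that shape — area = 300.00 mm². So its area = 300.00 mm². Layer 19 is larger (371.35 vs 300.00 mm²).

layer 19 (z = 4.75 mm)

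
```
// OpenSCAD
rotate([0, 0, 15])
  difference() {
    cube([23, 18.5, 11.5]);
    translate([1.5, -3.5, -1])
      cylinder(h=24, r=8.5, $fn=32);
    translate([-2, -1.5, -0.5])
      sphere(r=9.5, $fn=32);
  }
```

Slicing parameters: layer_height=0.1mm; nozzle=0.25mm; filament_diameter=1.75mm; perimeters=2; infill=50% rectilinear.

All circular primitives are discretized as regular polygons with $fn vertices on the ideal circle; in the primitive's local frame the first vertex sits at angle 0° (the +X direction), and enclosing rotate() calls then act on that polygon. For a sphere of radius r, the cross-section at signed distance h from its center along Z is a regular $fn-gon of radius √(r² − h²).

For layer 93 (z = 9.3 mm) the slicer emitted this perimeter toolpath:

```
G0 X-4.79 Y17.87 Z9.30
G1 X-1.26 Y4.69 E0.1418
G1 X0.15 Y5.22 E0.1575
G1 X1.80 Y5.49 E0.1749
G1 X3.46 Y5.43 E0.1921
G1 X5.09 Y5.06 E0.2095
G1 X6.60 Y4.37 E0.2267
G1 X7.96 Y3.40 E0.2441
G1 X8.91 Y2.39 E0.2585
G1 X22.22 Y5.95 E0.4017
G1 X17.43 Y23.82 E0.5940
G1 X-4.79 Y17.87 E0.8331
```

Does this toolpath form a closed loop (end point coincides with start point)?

Start point (G0): (-4.79, 17.87). End point (last G1): the path returns to the start — closed.

yes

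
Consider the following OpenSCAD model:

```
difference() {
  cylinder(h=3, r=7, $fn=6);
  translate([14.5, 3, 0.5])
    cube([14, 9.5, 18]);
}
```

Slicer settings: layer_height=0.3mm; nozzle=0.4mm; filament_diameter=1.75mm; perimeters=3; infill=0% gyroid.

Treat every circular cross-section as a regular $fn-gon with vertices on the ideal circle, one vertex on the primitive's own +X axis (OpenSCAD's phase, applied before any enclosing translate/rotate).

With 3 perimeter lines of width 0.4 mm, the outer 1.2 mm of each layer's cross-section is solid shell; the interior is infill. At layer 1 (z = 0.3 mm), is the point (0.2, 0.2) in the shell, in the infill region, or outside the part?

infill

At z = 0.3 mm: the r=7 cylinder contributes a regular 6-gon of circumradius 7; the cube at (14.5, 3) is not intersected at this z (z outside [0.5, 18.5]); Taking the first minus the rest: none of the subtracted shapes is present at this height, so the r=7 cylinder is unchanged — 1 connected region. Overall, the cross-section is a single solid region. The nearest boundary edge runs (7.00, 0.00)→(3.50, 6.06); distance from the point to it = 5.79 mm. The point is inside the cross-section and 5.79 mm from the nearest boundary — more than the 1.2 mm shell width (3 × 0.4), so it's in the infill interior.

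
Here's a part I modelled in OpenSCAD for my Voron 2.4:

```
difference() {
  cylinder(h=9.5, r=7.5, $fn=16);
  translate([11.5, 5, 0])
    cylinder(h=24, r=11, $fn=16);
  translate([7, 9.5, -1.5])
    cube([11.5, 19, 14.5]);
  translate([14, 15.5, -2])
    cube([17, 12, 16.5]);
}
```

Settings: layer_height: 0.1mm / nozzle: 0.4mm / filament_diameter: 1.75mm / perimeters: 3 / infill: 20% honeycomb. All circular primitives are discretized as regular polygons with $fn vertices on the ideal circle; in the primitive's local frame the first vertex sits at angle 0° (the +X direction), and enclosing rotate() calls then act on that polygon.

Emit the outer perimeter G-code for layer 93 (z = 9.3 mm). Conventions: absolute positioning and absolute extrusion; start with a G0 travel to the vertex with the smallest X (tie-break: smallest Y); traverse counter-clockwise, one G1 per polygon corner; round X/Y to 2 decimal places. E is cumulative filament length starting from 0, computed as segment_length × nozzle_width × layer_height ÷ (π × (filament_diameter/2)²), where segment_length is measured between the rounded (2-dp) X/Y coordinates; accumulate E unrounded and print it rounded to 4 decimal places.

At z = 9.3 mm: the r=7.5 cylinder gives a regular 16-gon of circumradius 7.5 (constant along its height); the r=11 cylinder at (11.5, 5) contributes a regular 16-gon of circumradius 11; the cube at (7, 9.5) is present — its section is the full 11.5×19 rectangle; the cube at (14, 15.5) (footprint 17×12) is included at this height; Taking the first minus the rest: starting from the r=7.5 cylinder, the r=11 cylinder at (11.5, 5) partially overlaps it — only the 50.92 mm² overlap (of its 370.44 mm²) is removed, clipping the outline; the 11.5×19 cube at (7, 9.5) misses the remaining region (no effect); the 17×12 cube at (14, 15.5) misses the remaining region (no effect) — 1 connected region. The outline is a single polygon with 16 vertices. Extrusion per mm of travel: 0.4 × 0.1 / (π × 0.875²) = 0.016630. Accumulating E over each segment gives final E = 0.7502.

G0 X-7.50 Y0.00 Z9.30
G1 X-6.93 Y-2.87 E0.0487
G1 X-5.30 Y-5.30 E0.0973
G1 X-2.87 Y-6.93 E0.1460
G1 X0.00 Y-7.50 E0.1946
G1 X2.87 Y-6.93 E0.2433
G1 X5.30 Y-5.30 E0.2920
G1 X5.98 Y-4.29 E0.3122
G1 X3.72 Y-2.78 E0.3574
G1 X1.34 Y0.79 E0.4288
G1 X0.50 Y5.00 E0.5002
G1 X0.96 Y7.31 E0.5393
G1 X0.00 Y7.50 E0.5556
G1 X-2.87 Y6.93 E0.6043
G1 X-5.30 Y5.30 E0.6529
G1 X-6.93 Y2.87 E0.7016
G1 X-7.50 Y0.00 E0.7502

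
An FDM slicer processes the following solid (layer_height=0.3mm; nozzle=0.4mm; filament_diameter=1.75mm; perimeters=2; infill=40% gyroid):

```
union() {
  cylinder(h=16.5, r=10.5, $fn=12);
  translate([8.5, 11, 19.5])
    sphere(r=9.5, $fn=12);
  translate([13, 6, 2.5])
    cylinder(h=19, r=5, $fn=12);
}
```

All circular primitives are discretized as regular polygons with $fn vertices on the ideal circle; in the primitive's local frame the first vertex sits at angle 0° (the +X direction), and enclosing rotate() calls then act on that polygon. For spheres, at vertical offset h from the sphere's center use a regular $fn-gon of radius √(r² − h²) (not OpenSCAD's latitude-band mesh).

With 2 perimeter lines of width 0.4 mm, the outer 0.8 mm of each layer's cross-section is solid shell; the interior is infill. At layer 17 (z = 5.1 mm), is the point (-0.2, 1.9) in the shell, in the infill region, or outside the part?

infill

At z = 5.1 mm: the cylinder: section is a regular 12-gon, circumradius r=10.5; the sphere at (8.5, 11) is not intersected at this z (|z−center|=14.400 > r=9.5); the r=5 cylinder at (13, 6) gives a regular 12-gon of circumradius 5 (constant along its height); Combining (union): the regions partially overlap (shared area 2.62 mm²), so overlapping operands fuse into one piece — 1 connected region. Overall, the cross-section is a single solid region. The nearest boundary edge runs (-5.25, 9.09)→(0.00, 10.50); distance from the point to it = 8.26 mm. The point is inside the cross-section and 8.26 mm from the nearest boundary — more than the 0.8 mm shell width (2 × 0.4), so it's in the infill interior.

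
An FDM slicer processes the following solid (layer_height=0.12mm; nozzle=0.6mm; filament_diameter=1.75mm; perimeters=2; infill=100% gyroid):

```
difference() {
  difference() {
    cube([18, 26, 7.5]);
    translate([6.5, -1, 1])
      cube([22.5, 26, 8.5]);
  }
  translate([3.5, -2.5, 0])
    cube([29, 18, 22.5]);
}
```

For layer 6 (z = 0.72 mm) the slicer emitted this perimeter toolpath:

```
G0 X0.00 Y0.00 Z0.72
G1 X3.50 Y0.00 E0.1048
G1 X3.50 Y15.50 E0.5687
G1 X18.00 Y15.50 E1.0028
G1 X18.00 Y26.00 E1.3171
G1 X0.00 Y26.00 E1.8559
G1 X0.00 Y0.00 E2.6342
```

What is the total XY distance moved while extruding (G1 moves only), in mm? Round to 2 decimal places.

88.00 mm

Sum the Euclidean lengths of each G1 segment: total = 88.00 mm.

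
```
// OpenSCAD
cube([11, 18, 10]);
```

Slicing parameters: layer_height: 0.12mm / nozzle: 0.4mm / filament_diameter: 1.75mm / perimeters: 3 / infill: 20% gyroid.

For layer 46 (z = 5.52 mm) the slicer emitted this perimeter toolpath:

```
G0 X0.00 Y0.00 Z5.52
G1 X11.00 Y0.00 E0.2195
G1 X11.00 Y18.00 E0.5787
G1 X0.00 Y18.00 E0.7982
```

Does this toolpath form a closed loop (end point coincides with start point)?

Start point (G0): (0.00, 0.00). End point (last G1): the path does not return to the start — open.

no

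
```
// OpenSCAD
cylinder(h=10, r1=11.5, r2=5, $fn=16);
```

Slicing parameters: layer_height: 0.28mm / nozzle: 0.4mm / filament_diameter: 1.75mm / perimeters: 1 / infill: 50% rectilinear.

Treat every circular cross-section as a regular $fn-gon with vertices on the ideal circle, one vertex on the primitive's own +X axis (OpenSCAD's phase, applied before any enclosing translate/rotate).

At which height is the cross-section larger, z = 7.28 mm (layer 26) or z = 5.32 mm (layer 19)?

Layer 26 (z = 7.28): the cone (r1=11.5→r2=5) has section circumradius 6.768 here — a regular 16-gon (area = (16/2)·6.768²·sin(360°/16) = 140.23 mm²). So its area = 140.23 mm². Layer 19 (z = 5.32): the cone contributes a regular 16-gon of circumradius 8.042 (interpolated between r1=11.5 and r2=5 at t=0.532) (area = (16/2)·8.042²·sin(360°/16) = 198.00 mm²). So its area = 198.00 mm². Layer 19 is larger (198.00 vs 140.23 mm²).

layer 19 (z = 5.32 mm)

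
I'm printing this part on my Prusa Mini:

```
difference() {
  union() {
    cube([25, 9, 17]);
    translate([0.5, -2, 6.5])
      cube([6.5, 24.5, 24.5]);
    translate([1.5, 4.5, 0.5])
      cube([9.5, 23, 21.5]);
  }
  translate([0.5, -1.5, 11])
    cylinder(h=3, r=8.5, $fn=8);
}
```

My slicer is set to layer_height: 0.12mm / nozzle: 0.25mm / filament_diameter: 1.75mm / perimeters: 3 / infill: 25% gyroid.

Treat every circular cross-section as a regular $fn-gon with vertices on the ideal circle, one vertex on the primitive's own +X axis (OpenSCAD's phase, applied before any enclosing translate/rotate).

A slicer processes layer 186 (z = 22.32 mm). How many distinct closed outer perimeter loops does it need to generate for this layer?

At z = 22.32 mm: the cube does not reach this height (z outside [0, 17]); the cube at (0.5, -2) (footprint 6.5×24.5) is included at this height; the cube at (1.5, 4.5) is absent (z outside [0.5, 22]); Merging all regions: only the 6.5×24.5 cube at (0.5, -2) is present, so the union is just that shape — 1 connected region; the cylinder at (0.5, -1.5) is not intersected at this z (z outside [11, 14]); Subtracting the remaining from the first: none of the subtracted shapes is present at this height, so that combined region is unchanged — 1 connected region. The result has 1 disconnected region.

1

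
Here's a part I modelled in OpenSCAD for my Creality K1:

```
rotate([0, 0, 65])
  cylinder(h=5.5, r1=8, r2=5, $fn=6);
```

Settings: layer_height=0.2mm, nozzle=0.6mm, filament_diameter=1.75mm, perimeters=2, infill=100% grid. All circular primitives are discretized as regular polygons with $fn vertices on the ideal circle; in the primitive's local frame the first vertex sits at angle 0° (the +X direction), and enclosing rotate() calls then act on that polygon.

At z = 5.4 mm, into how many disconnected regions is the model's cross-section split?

1

At z = 5.4 mm: the cone: at t=0.982 of its height the radius interpolates to r₁+(r₂−r₁)t = 5.055, giving a regular 6-gon of that circumradius; (whole slice rotated 65° about Z — lengths, areas and connectivity unchanged). The result has 1 disconnected region.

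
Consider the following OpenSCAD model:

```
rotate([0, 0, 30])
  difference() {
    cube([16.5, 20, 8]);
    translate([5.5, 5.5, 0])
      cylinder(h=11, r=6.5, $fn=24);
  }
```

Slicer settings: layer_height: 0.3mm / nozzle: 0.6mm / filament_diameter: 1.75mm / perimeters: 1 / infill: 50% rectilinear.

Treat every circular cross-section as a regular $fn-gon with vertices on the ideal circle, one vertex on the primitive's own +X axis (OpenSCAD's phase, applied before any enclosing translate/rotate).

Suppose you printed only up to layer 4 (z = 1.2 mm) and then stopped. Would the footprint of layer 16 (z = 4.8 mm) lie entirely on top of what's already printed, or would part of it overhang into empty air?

Compare the two slices. At z = 1.2: the cube (footprint 16.5×20) is included at this height (area 330.00 mm²); the r=6.5 cylinder at (5.5, 5.5) contributes a regular 24-gon of circumradius 6.5 (area = (24/2)·6.500²·sin(360°/24) = 131.22 mm²); Subtracting the remaining from the first: starting from the 16.5×20 cube (330.00 mm²), the r=6.5 cylinder at (5.5, 5.5) partially overlaps it — only the 122.35 mm² overlap (of its 131.22 mm²) is removed, clipping the outline — area = 207.65 mm²; (rotated 30° about Z; rotation is an isometry so areas/perimeters/island counts are preserved). At z = 4.8: the 16.5×20 cube contributes its full rectangle (area 330.00 mm²); the cylinder at (5.5, 5.5): section is a regular 24-gon, circumradius r=6.5 (area = (24/2)·6.500²·sin(360°/24) = 131.22 mm²); Taking the first minus the rest: starting from the 16.5×20 cube (330.00 mm²), the r=6.5 cylinder at (5.5, 5.5) partially overlaps it — only the 122.35 mm² overlap (of its 131.22 mm²) is removed, clipping the outline — area = 207.65 mm²; (rotated 30° about Z; rotation is an isometry so areas/perimeters/island counts are preserved). Checking containment: the cross-section at z = 4.8 is a subset of the cross-section at z = 1.2.

entirely on top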